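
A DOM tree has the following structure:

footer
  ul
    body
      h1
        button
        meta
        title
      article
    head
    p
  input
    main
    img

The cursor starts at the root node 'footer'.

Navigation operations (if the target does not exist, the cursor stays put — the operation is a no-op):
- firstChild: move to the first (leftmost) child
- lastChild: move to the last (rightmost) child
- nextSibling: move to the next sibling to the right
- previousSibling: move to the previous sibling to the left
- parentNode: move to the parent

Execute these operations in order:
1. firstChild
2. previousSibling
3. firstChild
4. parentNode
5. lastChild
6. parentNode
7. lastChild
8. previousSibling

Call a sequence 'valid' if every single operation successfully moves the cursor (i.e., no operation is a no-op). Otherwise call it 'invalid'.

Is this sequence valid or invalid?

Answer: invalid

Derivation:
After 1 (firstChild): ul
After 2 (previousSibling): ul (no-op, stayed)
After 3 (firstChild): body
After 4 (parentNode): ul
After 5 (lastChild): p
After 6 (parentNode): ul
After 7 (lastChild): p
After 8 (previousSibling): head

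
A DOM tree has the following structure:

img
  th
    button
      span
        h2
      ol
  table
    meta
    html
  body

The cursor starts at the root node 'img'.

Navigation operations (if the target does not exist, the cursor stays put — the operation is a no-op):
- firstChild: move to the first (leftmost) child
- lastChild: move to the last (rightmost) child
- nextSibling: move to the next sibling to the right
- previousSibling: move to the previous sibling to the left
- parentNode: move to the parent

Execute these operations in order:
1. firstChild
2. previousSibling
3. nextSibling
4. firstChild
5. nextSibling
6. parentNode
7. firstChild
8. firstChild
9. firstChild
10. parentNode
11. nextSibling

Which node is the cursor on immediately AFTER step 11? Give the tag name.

Answer: body

Derivation:
After 1 (firstChild): th
After 2 (previousSibling): th (no-op, stayed)
After 3 (nextSibling): table
After 4 (firstChild): meta
After 5 (nextSibling): html
After 6 (parentNode): table
After 7 (firstChild): meta
After 8 (firstChild): meta (no-op, stayed)
After 9 (firstChild): meta (no-op, stayed)
After 10 (parentNode): table
After 11 (nextSibling): body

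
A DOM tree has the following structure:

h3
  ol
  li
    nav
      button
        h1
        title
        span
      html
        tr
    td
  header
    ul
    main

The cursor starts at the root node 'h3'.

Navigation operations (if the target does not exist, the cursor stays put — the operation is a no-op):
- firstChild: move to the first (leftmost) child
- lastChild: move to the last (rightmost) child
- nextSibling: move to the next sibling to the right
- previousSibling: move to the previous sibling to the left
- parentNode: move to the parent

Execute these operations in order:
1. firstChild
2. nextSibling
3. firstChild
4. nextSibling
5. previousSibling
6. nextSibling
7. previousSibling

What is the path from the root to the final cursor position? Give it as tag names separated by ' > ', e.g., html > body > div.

After 1 (firstChild): ol
After 2 (nextSibling): li
After 3 (firstChild): nav
After 4 (nextSibling): td
After 5 (previousSibling): nav
After 6 (nextSibling): td
After 7 (previousSibling): nav

Answer: h3 > li > nav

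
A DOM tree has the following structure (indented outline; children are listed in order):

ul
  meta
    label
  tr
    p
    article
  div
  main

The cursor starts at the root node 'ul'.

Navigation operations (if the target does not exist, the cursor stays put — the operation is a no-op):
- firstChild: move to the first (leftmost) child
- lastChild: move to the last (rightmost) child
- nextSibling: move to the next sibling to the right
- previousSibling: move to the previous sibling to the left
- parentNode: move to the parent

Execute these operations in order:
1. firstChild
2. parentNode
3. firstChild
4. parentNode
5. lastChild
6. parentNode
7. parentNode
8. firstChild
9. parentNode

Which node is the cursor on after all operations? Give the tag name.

Answer: ul

Derivation:
After 1 (firstChild): meta
After 2 (parentNode): ul
After 3 (firstChild): meta
After 4 (parentNode): ul
After 5 (lastChild): main
After 6 (parentNode): ul
After 7 (parentNode): ul (no-op, stayed)
After 8 (firstChild): meta
After 9 (parentNode): ul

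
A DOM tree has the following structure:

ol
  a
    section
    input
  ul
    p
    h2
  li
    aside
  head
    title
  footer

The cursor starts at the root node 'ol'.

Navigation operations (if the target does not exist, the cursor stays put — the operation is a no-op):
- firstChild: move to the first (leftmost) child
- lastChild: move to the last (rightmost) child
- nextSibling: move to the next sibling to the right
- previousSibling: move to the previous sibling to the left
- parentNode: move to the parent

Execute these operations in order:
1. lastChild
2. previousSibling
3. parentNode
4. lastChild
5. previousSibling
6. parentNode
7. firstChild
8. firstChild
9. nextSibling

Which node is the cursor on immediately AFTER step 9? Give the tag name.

After 1 (lastChild): footer
After 2 (previousSibling): head
After 3 (parentNode): ol
After 4 (lastChild): footer
After 5 (previousSibling): head
After 6 (parentNode): ol
After 7 (firstChild): a
After 8 (firstChild): section
After 9 (nextSibling): input

Answer: input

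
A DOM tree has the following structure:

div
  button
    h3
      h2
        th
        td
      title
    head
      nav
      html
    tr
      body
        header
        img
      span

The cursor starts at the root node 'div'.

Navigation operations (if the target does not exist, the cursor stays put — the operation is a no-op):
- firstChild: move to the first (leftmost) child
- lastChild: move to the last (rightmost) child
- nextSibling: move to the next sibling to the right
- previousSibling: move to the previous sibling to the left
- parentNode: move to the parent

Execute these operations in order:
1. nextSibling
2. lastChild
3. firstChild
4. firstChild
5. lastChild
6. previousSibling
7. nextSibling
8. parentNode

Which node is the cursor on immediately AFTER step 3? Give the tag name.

After 1 (nextSibling): div (no-op, stayed)
After 2 (lastChild): button
After 3 (firstChild): h3

Answer: h3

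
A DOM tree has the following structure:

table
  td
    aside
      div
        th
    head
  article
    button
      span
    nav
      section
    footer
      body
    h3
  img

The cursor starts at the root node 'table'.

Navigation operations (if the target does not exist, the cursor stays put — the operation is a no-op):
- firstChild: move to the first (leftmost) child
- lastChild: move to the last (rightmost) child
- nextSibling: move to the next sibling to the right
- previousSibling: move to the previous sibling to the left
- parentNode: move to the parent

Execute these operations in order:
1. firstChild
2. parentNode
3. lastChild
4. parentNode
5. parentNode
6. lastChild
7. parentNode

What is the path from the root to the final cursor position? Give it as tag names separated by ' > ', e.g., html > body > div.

After 1 (firstChild): td
After 2 (parentNode): table
After 3 (lastChild): img
After 4 (parentNode): table
After 5 (parentNode): table (no-op, stayed)
After 6 (lastChild): img
After 7 (parentNode): table

Answer: table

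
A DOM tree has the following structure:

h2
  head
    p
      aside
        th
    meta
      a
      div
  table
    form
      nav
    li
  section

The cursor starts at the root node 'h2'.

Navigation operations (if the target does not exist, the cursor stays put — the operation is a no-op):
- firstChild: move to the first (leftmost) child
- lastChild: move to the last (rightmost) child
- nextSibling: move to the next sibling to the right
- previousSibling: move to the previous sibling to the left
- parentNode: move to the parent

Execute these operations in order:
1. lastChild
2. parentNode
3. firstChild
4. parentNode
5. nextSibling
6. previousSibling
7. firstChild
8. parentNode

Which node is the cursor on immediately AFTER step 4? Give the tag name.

After 1 (lastChild): section
After 2 (parentNode): h2
After 3 (firstChild): head
After 4 (parentNode): h2

Answer: h2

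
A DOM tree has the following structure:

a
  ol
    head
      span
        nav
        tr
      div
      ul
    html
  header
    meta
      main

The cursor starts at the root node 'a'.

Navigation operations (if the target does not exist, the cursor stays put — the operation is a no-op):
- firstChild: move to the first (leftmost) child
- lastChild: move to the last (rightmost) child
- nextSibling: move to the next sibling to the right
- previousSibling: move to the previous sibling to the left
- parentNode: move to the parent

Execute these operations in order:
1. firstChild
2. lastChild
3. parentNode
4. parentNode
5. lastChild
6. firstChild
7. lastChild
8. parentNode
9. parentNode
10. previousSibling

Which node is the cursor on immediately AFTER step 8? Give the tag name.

After 1 (firstChild): ol
After 2 (lastChild): html
After 3 (parentNode): ol
After 4 (parentNode): a
After 5 (lastChild): header
After 6 (firstChild): meta
After 7 (lastChild): main
After 8 (parentNode): meta

Answer: meta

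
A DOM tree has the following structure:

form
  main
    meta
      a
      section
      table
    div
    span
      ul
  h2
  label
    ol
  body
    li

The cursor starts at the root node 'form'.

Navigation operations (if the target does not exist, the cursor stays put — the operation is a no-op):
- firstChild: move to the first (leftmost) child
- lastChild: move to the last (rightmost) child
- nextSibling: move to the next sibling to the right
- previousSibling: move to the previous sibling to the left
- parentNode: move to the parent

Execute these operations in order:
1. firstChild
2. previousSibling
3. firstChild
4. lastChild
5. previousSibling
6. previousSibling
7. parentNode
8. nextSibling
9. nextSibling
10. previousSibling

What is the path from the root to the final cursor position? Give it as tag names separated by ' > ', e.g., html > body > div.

Answer: form > main > div

Derivation:
After 1 (firstChild): main
After 2 (previousSibling): main (no-op, stayed)
After 3 (firstChild): meta
After 4 (lastChild): table
After 5 (previousSibling): section
After 6 (previousSibling): a
After 7 (parentNode): meta
After 8 (nextSibling): div
After 9 (nextSibling): span
After 10 (previousSibling): div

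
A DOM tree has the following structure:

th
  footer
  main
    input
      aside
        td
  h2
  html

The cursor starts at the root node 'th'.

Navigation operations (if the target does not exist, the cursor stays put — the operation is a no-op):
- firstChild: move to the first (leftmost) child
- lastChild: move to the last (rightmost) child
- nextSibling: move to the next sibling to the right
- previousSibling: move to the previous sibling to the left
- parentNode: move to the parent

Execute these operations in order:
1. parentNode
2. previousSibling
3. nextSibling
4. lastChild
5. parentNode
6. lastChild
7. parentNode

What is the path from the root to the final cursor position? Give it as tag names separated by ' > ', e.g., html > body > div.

After 1 (parentNode): th (no-op, stayed)
After 2 (previousSibling): th (no-op, stayed)
After 3 (nextSibling): th (no-op, stayed)
After 4 (lastChild): html
After 5 (parentNode): th
After 6 (lastChild): html
After 7 (parentNode): th

Answer: th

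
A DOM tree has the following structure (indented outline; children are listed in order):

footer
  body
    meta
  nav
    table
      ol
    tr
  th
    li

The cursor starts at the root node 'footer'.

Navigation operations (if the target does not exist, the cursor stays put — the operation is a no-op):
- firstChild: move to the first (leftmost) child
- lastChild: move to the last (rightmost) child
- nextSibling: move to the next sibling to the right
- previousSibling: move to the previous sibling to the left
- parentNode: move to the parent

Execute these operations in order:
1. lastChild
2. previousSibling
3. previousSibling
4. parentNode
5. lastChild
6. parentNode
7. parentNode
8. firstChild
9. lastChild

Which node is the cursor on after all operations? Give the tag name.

After 1 (lastChild): th
After 2 (previousSibling): nav
After 3 (previousSibling): body
After 4 (parentNode): footer
After 5 (lastChild): th
After 6 (parentNode): footer
After 7 (parentNode): footer (no-op, stayed)
After 8 (firstChild): body
After 9 (lastChild): meta

Answer: meta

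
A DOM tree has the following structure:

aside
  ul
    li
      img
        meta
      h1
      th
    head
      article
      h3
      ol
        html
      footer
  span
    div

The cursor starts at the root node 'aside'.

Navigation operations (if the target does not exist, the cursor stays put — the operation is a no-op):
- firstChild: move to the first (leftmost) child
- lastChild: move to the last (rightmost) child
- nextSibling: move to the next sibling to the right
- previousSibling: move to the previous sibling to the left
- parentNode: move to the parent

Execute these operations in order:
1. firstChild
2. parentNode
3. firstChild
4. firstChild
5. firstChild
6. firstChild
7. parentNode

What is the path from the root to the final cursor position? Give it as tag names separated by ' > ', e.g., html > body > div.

Answer: aside > ul > li > img

Derivation:
After 1 (firstChild): ul
After 2 (parentNode): aside
After 3 (firstChild): ul
After 4 (firstChild): li
After 5 (firstChild): img
After 6 (firstChild): meta
After 7 (parentNode): img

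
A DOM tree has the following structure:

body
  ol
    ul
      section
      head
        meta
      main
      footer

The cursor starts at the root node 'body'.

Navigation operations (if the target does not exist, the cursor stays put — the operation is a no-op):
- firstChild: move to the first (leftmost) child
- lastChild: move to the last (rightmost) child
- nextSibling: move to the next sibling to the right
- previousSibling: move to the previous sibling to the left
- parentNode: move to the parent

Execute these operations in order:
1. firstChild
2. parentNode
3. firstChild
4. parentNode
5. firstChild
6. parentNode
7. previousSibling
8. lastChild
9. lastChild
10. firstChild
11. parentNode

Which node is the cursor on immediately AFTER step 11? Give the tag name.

Answer: ul

Derivation:
After 1 (firstChild): ol
After 2 (parentNode): body
After 3 (firstChild): ol
After 4 (parentNode): body
After 5 (firstChild): ol
After 6 (parentNode): body
After 7 (previousSibling): body (no-op, stayed)
After 8 (lastChild): ol
After 9 (lastChild): ul
After 10 (firstChild): section
After 11 (parentNode): ul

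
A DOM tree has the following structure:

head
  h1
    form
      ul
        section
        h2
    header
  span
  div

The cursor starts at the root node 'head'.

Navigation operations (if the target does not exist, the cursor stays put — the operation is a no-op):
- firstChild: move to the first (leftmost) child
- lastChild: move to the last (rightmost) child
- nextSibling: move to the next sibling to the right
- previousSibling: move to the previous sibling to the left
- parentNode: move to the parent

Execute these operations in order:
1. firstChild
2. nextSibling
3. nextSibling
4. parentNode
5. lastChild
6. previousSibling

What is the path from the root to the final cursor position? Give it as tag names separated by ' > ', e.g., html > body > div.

After 1 (firstChild): h1
After 2 (nextSibling): span
After 3 (nextSibling): div
After 4 (parentNode): head
After 5 (lastChild): div
After 6 (previousSibling): span

Answer: head > span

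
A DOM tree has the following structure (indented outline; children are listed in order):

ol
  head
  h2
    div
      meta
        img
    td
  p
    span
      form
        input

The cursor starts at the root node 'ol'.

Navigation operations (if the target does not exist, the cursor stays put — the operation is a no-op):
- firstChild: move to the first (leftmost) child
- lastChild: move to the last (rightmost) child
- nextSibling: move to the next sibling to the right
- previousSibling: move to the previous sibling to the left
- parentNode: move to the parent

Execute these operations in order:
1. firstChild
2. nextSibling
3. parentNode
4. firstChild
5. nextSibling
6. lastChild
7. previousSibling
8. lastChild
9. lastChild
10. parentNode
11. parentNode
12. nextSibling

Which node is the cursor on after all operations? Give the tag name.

After 1 (firstChild): head
After 2 (nextSibling): h2
After 3 (parentNode): ol
After 4 (firstChild): head
After 5 (nextSibling): h2
After 6 (lastChild): td
After 7 (previousSibling): div
After 8 (lastChild): meta
After 9 (lastChild): img
After 10 (parentNode): meta
After 11 (parentNode): div
After 12 (nextSibling): td

Answer: td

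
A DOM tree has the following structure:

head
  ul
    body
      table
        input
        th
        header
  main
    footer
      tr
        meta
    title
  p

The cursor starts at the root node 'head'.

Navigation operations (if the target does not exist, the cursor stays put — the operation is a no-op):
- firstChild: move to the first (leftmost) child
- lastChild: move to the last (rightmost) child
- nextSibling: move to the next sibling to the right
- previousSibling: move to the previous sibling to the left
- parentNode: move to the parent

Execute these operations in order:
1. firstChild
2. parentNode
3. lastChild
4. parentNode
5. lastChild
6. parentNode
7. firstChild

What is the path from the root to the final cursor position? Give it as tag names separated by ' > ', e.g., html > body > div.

Answer: head > ul

Derivation:
After 1 (firstChild): ul
After 2 (parentNode): head
After 3 (lastChild): p
After 4 (parentNode): head
After 5 (lastChild): p
After 6 (parentNode): head
After 7 (firstChild): ul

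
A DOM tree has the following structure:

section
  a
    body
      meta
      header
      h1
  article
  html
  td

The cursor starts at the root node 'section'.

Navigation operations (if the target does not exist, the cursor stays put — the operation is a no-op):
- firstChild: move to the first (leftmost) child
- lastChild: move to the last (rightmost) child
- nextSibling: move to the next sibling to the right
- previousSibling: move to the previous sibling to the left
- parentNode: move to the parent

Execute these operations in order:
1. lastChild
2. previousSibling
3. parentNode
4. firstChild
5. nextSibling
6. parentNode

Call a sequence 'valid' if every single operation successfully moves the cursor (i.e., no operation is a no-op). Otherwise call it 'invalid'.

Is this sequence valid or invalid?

Answer: valid

Derivation:
After 1 (lastChild): td
After 2 (previousSibling): html
After 3 (parentNode): section
After 4 (firstChild): a
After 5 (nextSibling): article
After 6 (parentNode): section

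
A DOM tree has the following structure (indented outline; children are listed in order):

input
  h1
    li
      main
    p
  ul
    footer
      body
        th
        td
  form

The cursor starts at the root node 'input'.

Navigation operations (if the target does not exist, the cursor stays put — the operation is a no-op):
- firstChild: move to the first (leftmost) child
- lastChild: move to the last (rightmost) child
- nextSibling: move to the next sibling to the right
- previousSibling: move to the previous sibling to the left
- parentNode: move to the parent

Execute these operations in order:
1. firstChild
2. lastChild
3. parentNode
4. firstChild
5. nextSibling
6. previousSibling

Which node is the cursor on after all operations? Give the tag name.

Answer: li

Derivation:
After 1 (firstChild): h1
After 2 (lastChild): p
After 3 (parentNode): h1
After 4 (firstChild): li
After 5 (nextSibling): p
After 6 (previousSibling): li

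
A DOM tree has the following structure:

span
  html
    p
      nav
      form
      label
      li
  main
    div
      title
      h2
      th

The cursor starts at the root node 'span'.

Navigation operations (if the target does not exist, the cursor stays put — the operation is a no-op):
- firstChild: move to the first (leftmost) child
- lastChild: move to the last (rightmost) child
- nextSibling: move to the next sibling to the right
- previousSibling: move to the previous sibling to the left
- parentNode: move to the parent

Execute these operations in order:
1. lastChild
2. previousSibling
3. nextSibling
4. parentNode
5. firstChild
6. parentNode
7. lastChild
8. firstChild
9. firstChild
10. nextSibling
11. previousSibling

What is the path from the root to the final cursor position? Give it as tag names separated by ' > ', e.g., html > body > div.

Answer: span > main > div > title

Derivation:
After 1 (lastChild): main
After 2 (previousSibling): html
After 3 (nextSibling): main
After 4 (parentNode): span
After 5 (firstChild): html
After 6 (parentNode): span
After 7 (lastChild): main
After 8 (firstChild): div
After 9 (firstChild): title
After 10 (nextSibling): h2
After 11 (previousSibling): title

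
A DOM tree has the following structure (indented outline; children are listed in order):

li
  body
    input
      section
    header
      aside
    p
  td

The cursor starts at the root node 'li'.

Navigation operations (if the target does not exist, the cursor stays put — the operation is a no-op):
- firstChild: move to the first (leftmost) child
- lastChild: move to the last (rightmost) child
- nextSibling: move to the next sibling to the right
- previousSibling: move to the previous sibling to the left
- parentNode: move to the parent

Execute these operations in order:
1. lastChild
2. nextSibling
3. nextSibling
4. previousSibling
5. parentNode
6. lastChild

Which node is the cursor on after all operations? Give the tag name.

Answer: td

Derivation:
After 1 (lastChild): td
After 2 (nextSibling): td (no-op, stayed)
After 3 (nextSibling): td (no-op, stayed)
After 4 (previousSibling): body
After 5 (parentNode): li
After 6 (lastChild): td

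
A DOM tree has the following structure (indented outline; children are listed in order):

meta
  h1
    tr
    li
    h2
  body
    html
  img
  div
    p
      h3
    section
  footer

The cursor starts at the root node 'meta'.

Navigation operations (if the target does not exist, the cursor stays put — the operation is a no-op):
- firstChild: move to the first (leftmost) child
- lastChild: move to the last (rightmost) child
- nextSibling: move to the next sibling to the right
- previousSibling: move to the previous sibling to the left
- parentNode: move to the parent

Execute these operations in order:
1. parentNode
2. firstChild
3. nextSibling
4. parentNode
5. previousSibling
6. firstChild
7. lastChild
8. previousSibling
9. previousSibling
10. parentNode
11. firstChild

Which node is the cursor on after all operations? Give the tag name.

Answer: tr

Derivation:
After 1 (parentNode): meta (no-op, stayed)
After 2 (firstChild): h1
After 3 (nextSibling): body
After 4 (parentNode): meta
After 5 (previousSibling): meta (no-op, stayed)
After 6 (firstChild): h1
After 7 (lastChild): h2
After 8 (previousSibling): li
After 9 (previousSibling): tr
After 10 (parentNode): h1
After 11 (firstChild): tr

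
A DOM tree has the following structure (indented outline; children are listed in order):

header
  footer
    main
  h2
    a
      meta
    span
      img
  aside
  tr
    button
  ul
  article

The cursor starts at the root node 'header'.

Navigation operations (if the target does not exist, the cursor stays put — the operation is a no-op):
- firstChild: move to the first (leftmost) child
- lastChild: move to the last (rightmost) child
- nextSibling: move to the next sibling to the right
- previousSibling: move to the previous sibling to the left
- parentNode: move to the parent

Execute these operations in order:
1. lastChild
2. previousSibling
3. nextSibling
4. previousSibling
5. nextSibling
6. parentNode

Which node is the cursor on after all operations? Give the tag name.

After 1 (lastChild): article
After 2 (previousSibling): ul
After 3 (nextSibling): article
After 4 (previousSibling): ul
After 5 (nextSibling): article
After 6 (parentNode): header

Answer: header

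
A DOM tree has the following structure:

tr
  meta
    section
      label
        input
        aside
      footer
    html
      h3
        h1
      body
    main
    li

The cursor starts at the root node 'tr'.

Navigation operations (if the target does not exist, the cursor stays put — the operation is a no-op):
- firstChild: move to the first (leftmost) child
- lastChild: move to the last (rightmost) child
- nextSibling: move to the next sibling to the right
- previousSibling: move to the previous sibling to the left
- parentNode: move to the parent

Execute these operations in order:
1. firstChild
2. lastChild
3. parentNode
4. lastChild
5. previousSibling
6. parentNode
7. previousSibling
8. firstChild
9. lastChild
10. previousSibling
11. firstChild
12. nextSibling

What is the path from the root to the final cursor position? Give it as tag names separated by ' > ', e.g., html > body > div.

After 1 (firstChild): meta
After 2 (lastChild): li
After 3 (parentNode): meta
After 4 (lastChild): li
After 5 (previousSibling): main
After 6 (parentNode): meta
After 7 (previousSibling): meta (no-op, stayed)
After 8 (firstChild): section
After 9 (lastChild): footer
After 10 (previousSibling): label
After 11 (firstChild): input
After 12 (nextSibling): aside

Answer: tr > meta > section > label > aside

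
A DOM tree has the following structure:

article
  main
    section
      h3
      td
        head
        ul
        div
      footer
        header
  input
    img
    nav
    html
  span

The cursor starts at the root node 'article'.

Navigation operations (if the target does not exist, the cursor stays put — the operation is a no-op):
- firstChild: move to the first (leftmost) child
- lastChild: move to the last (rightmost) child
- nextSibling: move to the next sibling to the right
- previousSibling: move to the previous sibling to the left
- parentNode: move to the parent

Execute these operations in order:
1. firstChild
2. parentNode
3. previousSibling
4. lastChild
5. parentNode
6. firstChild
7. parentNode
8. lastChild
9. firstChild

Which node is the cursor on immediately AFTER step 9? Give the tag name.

Answer: span

Derivation:
After 1 (firstChild): main
After 2 (parentNode): article
After 3 (previousSibling): article (no-op, stayed)
After 4 (lastChild): span
After 5 (parentNode): article
After 6 (firstChild): main
After 7 (parentNode): article
After 8 (lastChild): span
After 9 (firstChild): span (no-op, stayed)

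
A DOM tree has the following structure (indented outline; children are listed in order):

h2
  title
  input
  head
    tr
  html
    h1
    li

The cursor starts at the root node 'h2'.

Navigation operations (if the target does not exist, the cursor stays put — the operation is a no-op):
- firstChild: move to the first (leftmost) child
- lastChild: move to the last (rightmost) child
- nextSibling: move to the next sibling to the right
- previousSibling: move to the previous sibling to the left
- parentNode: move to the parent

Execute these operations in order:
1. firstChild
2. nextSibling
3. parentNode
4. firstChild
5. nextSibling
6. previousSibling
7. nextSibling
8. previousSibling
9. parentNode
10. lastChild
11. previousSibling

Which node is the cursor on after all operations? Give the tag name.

After 1 (firstChild): title
After 2 (nextSibling): input
After 3 (parentNode): h2
After 4 (firstChild): title
After 5 (nextSibling): input
After 6 (previousSibling): title
After 7 (nextSibling): input
After 8 (previousSibling): title
After 9 (parentNode): h2
After 10 (lastChild): html
After 11 (previousSibling): head

Answer: head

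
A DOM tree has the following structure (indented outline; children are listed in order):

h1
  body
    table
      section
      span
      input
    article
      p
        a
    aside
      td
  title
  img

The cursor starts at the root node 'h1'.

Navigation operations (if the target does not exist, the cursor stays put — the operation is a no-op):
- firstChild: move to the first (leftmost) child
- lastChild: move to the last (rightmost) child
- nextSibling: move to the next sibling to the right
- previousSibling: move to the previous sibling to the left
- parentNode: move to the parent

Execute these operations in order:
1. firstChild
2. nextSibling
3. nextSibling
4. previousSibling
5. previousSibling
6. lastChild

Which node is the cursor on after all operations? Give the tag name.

After 1 (firstChild): body
After 2 (nextSibling): title
After 3 (nextSibling): img
After 4 (previousSibling): title
After 5 (previousSibling): body
After 6 (lastChild): aside

Answer: aside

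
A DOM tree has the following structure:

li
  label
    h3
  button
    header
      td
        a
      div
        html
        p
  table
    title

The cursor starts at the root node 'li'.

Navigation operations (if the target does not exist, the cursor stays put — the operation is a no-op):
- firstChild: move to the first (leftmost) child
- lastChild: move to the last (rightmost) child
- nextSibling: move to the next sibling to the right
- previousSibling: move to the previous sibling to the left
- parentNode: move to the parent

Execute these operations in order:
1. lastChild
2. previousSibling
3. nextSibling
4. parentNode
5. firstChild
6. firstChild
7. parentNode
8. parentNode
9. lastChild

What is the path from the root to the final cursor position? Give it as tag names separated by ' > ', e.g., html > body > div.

After 1 (lastChild): table
After 2 (previousSibling): button
After 3 (nextSibling): table
After 4 (parentNode): li
After 5 (firstChild): label
After 6 (firstChild): h3
After 7 (parentNode): label
After 8 (parentNode): li
After 9 (lastChild): table

Answer: li > table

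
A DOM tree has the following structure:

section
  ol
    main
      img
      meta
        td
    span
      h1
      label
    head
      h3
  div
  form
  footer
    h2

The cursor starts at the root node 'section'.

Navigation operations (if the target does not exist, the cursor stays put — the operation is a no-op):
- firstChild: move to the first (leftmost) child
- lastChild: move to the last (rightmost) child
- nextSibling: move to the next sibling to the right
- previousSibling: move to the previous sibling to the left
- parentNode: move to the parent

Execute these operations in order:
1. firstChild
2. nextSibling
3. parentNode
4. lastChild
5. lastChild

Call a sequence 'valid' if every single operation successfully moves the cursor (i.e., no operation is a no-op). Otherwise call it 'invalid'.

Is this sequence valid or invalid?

After 1 (firstChild): ol
After 2 (nextSibling): div
After 3 (parentNode): section
After 4 (lastChild): footer
After 5 (lastChild): h2

Answer: valid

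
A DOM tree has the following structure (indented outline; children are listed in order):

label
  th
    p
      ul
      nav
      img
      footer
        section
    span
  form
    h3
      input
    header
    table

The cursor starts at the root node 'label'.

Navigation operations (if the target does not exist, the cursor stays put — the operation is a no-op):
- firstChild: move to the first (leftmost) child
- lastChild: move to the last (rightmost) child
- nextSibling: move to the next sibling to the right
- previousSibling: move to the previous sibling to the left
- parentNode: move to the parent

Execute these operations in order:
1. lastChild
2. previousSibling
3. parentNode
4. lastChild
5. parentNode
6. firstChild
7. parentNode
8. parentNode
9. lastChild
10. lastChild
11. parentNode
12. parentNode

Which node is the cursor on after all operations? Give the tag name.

After 1 (lastChild): form
After 2 (previousSibling): th
After 3 (parentNode): label
After 4 (lastChild): form
After 5 (parentNode): label
After 6 (firstChild): th
After 7 (parentNode): label
After 8 (parentNode): label (no-op, stayed)
After 9 (lastChild): form
After 10 (lastChild): table
After 11 (parentNode): form
After 12 (parentNode): label

Answer: label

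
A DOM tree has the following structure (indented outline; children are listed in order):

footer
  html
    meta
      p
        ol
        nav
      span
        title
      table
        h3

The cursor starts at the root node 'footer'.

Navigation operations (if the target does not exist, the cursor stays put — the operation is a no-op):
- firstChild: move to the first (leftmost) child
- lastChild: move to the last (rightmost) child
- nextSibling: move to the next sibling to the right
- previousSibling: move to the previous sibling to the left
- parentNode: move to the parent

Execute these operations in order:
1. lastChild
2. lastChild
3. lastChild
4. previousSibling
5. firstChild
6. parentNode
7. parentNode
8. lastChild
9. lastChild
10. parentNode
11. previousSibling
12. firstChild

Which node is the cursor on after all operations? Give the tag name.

Answer: title

Derivation:
After 1 (lastChild): html
After 2 (lastChild): meta
After 3 (lastChild): table
After 4 (previousSibling): span
After 5 (firstChild): title
After 6 (parentNode): span
After 7 (parentNode): meta
After 8 (lastChild): table
After 9 (lastChild): h3
After 10 (parentNode): table
After 11 (previousSibling): span
After 12 (firstChild): title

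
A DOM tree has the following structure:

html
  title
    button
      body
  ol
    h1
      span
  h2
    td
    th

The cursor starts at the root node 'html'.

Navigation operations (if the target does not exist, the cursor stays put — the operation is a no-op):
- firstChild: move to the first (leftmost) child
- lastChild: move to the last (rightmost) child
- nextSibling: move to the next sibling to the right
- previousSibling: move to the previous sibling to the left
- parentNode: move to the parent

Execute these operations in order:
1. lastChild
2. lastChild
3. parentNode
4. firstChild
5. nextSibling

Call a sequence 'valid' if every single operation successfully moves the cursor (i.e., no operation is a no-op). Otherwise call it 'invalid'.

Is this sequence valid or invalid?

After 1 (lastChild): h2
After 2 (lastChild): th
After 3 (parentNode): h2
After 4 (firstChild): td
After 5 (nextSibling): th

Answer: valid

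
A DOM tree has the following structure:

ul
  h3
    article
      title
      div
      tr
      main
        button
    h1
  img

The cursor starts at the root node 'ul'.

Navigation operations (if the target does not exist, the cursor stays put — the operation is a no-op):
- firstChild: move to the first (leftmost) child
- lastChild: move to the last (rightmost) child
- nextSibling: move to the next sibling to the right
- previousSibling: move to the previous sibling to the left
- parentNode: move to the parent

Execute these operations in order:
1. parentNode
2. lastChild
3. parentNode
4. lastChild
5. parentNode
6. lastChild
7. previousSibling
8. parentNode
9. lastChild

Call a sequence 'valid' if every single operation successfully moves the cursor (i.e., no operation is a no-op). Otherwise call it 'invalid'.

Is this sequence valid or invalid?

Answer: invalid

Derivation:
After 1 (parentNode): ul (no-op, stayed)
After 2 (lastChild): img
After 3 (parentNode): ul
After 4 (lastChild): img
After 5 (parentNode): ul
After 6 (lastChild): img
After 7 (previousSibling): h3
After 8 (parentNode): ul
After 9 (lastChild): img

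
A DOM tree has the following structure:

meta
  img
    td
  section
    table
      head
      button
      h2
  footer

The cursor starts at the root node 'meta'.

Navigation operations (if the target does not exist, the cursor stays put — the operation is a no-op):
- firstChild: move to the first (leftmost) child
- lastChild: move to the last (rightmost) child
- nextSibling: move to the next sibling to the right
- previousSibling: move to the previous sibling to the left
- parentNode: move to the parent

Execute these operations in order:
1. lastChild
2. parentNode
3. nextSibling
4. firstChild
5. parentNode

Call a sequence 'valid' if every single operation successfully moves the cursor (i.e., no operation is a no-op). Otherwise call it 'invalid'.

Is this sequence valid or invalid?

After 1 (lastChild): footer
After 2 (parentNode): meta
After 3 (nextSibling): meta (no-op, stayed)
After 4 (firstChild): img
After 5 (parentNode): meta

Answer: invalid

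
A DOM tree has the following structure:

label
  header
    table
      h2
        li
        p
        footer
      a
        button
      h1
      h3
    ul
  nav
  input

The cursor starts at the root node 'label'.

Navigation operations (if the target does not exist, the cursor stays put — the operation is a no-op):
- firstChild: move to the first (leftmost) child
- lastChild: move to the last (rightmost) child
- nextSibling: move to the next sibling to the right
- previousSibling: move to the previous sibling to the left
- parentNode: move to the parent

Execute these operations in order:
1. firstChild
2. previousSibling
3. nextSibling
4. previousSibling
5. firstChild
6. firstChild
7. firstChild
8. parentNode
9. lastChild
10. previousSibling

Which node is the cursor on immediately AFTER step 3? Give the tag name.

Answer: nav

Derivation:
After 1 (firstChild): header
After 2 (previousSibling): header (no-op, stayed)
After 3 (nextSibling): nav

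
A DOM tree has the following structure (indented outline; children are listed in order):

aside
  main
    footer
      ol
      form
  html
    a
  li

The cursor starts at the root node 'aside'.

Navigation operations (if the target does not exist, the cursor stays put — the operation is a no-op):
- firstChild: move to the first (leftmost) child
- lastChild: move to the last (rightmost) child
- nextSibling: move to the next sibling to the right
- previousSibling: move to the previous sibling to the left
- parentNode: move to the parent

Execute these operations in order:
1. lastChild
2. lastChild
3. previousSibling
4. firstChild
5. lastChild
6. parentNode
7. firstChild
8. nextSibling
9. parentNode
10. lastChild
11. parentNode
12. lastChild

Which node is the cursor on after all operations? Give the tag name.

After 1 (lastChild): li
After 2 (lastChild): li (no-op, stayed)
After 3 (previousSibling): html
After 4 (firstChild): a
After 5 (lastChild): a (no-op, stayed)
After 6 (parentNode): html
After 7 (firstChild): a
After 8 (nextSibling): a (no-op, stayed)
After 9 (parentNode): html
After 10 (lastChild): a
After 11 (parentNode): html
After 12 (lastChild): a

Answer: a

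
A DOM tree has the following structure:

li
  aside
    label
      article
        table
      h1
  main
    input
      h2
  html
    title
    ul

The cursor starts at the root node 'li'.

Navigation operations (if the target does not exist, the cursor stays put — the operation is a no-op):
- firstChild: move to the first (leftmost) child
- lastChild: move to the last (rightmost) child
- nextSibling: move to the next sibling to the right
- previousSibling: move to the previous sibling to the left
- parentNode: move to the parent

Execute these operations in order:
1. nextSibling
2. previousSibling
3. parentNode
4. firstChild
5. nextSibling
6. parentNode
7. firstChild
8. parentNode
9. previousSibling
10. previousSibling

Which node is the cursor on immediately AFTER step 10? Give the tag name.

Answer: li

Derivation:
After 1 (nextSibling): li (no-op, stayed)
After 2 (previousSibling): li (no-op, stayed)
After 3 (parentNode): li (no-op, stayed)
After 4 (firstChild): aside
After 5 (nextSibling): main
After 6 (parentNode): li
After 7 (firstChild): aside
After 8 (parentNode): li
After 9 (previousSibling): li (no-op, stayed)
After 10 (previousSibling): li (no-op, stayed)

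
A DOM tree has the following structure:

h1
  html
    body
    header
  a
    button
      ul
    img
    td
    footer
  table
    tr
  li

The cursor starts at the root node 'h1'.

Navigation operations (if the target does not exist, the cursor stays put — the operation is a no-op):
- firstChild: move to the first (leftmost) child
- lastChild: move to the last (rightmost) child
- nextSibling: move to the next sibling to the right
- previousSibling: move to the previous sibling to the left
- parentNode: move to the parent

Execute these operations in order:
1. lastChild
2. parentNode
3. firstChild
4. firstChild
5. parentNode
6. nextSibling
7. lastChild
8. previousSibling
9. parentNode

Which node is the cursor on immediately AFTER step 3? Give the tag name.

After 1 (lastChild): li
After 2 (parentNode): h1
After 3 (firstChild): html

Answer: html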